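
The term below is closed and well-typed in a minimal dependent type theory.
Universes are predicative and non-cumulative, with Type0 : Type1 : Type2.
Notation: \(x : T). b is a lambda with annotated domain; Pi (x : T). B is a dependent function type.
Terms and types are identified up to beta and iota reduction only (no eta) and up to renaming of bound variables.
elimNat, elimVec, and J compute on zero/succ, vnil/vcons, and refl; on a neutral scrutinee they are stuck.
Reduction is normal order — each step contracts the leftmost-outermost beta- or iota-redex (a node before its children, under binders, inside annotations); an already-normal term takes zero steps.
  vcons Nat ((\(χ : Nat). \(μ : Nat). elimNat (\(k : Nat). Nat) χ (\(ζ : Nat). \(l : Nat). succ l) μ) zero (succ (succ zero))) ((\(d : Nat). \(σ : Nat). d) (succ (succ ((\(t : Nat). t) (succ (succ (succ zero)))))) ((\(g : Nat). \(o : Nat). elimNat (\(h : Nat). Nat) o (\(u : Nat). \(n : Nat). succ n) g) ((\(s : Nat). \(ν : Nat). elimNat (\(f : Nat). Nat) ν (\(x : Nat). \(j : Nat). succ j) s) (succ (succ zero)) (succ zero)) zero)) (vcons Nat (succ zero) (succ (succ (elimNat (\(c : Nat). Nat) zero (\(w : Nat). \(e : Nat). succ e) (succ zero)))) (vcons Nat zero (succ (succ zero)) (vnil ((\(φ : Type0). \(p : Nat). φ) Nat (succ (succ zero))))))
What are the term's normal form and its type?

normal form:
  vcons Nat (succ (succ zero)) (succ (succ (succ (succ (succ zero))))) (vcons Nat (succ zero) (succ (succ (succ zero))) (vcons Nat zero (succ (succ zero)) (vnil Nat)))
type:
  Vec Nat (succ (succ (succ zero)))
observation: 18 normal-order steps separate the term from its normal form.


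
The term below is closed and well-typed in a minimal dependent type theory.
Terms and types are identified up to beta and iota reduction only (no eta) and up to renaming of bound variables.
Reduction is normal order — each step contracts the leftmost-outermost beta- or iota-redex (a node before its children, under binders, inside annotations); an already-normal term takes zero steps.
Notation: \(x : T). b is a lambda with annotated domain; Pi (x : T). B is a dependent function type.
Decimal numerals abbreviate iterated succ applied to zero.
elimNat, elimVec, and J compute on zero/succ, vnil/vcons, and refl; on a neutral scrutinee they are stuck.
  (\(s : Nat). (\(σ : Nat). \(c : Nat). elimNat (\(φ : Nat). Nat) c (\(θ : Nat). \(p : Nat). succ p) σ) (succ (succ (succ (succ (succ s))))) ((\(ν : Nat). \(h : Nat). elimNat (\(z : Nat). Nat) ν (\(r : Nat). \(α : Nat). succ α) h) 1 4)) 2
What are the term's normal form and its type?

reduced normal form:
  12
type:
  Nat


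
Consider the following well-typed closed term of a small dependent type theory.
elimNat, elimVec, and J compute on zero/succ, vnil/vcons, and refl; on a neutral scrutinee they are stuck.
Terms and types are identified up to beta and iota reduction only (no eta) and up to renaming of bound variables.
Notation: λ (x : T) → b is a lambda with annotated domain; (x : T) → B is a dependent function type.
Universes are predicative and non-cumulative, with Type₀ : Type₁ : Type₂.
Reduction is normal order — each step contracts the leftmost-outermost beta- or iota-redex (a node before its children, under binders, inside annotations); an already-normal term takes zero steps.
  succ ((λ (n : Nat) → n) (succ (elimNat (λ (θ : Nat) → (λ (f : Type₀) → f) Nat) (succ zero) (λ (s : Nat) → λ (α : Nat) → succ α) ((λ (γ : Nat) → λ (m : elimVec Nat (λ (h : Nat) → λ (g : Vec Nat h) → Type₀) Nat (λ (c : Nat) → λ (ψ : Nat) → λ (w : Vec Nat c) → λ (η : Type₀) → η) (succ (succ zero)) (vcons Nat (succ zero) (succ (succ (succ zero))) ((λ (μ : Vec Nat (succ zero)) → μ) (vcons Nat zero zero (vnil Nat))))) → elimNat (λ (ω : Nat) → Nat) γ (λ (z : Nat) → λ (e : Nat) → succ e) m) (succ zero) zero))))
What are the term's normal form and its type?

reduced normal form:
  succ (succ (succ (succ zero)))
the term's type:
  Nat
observation: the term reaches its normal form after 9 normal-order steps.


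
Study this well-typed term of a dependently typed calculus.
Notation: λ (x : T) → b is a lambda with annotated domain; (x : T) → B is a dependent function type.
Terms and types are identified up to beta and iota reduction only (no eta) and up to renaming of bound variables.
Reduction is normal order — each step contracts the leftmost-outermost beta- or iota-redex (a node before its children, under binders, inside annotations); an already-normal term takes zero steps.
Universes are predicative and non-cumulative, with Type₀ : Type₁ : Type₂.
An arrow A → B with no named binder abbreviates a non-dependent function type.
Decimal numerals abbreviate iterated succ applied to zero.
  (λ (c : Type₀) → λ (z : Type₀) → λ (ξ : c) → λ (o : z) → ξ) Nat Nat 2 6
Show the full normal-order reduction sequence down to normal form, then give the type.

normal-order reduction sequence:
  (λ (c : Type₀) → λ (z : Type₀) → λ (ξ : c) → λ (o : z) → ξ) Nat Nat 2 6
  ~> (λ (c : Type₀) → λ (z : Nat) → λ (ξ : c) → z) Nat 2 6
  ~> (λ (c : Nat) → λ (z : Nat) → c) 2 6
  ~> (λ (c : Nat) → 2) 6
  ~> 2
type:
  Nat


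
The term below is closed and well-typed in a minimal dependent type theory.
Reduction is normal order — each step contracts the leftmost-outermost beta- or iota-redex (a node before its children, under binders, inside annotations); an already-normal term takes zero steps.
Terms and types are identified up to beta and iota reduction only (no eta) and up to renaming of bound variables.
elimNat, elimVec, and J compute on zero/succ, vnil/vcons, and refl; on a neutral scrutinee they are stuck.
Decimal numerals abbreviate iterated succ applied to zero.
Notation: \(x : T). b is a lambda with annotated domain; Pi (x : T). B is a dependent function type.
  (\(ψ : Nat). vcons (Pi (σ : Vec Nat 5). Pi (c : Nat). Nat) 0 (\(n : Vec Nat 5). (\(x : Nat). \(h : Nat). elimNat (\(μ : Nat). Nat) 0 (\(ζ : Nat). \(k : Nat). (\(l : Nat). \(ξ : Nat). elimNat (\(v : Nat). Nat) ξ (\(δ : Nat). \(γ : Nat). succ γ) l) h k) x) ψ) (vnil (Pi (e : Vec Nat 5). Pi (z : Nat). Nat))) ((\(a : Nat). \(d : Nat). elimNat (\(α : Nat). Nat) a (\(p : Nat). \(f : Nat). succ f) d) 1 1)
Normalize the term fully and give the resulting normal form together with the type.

reduced normal form:
  vcons (Pi (ψ : Vec Nat 5). Pi (σ : Nat). Nat) 0 (\(c : Vec Nat 5). \(n : Nat). elimNat (\(x : Nat). Nat) (elimNat (\(h : Nat). Nat) 0 (\(μ : Nat). \(ζ : Nat). succ ζ) n) (\(k : Nat). \(l : Nat). succ l) n) (vnil (Pi (ξ : Vec Nat 5). Pi (v : Nat). Nat))
inferred type:
  Vec (Pi (ψ : Vec Nat 5). Pi (σ : Nat). Nat) 1
observation: the first redex contracted is a beta-redex; the normal form is reached in 17 normal-order steps.


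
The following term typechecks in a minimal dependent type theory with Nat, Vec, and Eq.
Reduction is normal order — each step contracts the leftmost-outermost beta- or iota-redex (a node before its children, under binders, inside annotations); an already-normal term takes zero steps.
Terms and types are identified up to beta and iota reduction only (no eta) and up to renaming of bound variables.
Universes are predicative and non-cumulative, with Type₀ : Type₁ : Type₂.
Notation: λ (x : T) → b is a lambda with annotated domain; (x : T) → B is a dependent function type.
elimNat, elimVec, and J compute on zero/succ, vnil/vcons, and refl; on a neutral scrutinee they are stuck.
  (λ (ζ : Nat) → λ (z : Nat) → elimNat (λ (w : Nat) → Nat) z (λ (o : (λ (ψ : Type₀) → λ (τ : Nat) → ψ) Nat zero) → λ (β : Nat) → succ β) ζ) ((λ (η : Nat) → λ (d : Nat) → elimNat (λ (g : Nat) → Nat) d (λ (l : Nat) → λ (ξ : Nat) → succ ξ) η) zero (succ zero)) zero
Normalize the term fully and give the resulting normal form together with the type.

reduced normal form:
  succ zero
the term's type:
  Nat
observation: 11 normal-order steps normalize the term, beginning with a beta-redex.


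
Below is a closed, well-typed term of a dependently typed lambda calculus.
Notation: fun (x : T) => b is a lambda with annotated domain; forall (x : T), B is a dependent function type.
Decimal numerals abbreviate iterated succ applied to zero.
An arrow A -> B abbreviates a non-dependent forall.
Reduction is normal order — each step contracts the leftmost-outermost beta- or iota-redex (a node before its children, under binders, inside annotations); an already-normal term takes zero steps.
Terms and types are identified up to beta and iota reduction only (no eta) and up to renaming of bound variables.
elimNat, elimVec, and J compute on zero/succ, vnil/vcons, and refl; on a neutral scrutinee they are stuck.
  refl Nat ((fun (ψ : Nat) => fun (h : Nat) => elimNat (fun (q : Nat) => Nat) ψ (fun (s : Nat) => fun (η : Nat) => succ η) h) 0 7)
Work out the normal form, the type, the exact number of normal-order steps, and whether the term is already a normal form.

normal form:
  refl Nat 7
type:
  Eq Nat 7 7
steps to reach normal form (normal order): 24
term was already normal: no
first contracted redex: a beta-redex


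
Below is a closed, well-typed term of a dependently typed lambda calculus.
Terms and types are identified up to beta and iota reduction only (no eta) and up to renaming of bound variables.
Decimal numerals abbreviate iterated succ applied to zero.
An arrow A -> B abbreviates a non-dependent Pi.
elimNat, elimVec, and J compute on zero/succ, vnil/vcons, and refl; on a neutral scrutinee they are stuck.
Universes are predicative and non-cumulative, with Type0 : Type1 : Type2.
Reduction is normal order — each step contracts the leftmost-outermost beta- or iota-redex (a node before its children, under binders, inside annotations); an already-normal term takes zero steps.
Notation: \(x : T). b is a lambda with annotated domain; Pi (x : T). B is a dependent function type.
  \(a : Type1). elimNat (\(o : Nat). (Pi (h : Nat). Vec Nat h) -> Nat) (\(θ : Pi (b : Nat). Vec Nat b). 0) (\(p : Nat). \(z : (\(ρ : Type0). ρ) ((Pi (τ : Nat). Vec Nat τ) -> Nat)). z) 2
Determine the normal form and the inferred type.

resulting normal form:
  \(a : Type1). \(o : Pi (h : Nat). Vec Nat h). 0
type:
  Type1 -> (Pi (a : Nat). Vec Nat a) -> Nat
observation: the first redex contracted is an elimNat iota-redex; the normal form is reached in 7 normal-order steps.


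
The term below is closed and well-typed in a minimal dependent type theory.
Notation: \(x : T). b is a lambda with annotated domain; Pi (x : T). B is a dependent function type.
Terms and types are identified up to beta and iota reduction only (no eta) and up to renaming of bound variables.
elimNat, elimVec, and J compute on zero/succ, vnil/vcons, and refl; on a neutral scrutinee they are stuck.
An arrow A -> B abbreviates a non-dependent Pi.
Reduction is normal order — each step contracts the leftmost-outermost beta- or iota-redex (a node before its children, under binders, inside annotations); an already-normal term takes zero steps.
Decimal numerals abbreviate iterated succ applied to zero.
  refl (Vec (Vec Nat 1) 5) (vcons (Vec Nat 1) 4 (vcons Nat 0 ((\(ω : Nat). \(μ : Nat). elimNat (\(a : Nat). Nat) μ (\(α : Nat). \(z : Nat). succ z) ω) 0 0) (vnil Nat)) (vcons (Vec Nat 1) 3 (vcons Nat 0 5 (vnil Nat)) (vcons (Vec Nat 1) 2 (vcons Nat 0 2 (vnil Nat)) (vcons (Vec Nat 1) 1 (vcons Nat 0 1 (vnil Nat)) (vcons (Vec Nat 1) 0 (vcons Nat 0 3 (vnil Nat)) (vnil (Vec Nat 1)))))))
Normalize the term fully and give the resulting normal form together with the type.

normal form:
  refl (Vec (Vec Nat 1) 5) (vcons (Vec Nat 1) 4 (vcons Nat 0 0 (vnil Nat)) (vcons (Vec Nat 1) 3 (vcons Nat 0 5 (vnil Nat)) (vcons (Vec Nat 1) 2 (vcons Nat 0 2 (vnil Nat)) (vcons (Vec Nat 1) 1 (vcons Nat 0 1 (vnil Nat)) (vcons (Vec Nat 1) 0 (vcons Nat 0 3 (vnil Nat)) (vnil (Vec Nat 1)))))))
type:
  Eq (Vec (Vec Nat 1) 5) (vcons (Vec Nat 1) 4 (vcons Nat 0 0 (vnil Nat)) (vcons (Vec Nat 1) 3 (vcons Nat 0 5 (vnil Nat)) (vcons (Vec Nat 1) 2 (vcons Nat 0 2 (vnil Nat)) (vcons (Vec Nat 1) 1 (vcons Nat 0 1 (vnil Nat)) (vcons (Vec Nat 1) 0 (vcons Nat 0 3 (vnil Nat)) (vnil (Vec Nat 1))))))) (vcons (Vec Nat 1) 4 (vcons Nat 0 0 (vnil Nat)) (vcons (Vec Nat 1) 3 (vcons Nat 0 5 (vnil Nat)) (vcons (Vec Nat 1) 2 (vcons Nat 0 2 (vnil Nat)) (vcons (Vec Nat 1) 1 (vcons Nat 0 1 (vnil Nat)) (vcons (Vec Nat 1) 0 (vcons Nat 0 3 (vnil Nat)) (vnil (Vec Nat 1)))))))


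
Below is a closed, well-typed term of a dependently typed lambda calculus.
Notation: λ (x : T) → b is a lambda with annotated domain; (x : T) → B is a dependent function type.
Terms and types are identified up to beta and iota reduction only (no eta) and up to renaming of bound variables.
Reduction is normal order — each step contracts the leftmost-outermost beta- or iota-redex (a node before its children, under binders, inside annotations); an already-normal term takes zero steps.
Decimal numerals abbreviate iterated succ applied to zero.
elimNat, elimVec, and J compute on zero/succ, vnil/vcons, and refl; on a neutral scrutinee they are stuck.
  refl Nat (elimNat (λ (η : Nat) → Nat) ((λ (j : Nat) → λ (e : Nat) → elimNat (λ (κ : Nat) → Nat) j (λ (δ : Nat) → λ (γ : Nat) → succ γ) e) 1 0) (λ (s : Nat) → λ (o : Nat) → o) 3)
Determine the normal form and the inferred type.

reduced normal form:
  refl Nat 1
type:
  Eq Nat 1 1
observation: contracting an elimNat iota-redex first, the term normalizes in 13 steps.


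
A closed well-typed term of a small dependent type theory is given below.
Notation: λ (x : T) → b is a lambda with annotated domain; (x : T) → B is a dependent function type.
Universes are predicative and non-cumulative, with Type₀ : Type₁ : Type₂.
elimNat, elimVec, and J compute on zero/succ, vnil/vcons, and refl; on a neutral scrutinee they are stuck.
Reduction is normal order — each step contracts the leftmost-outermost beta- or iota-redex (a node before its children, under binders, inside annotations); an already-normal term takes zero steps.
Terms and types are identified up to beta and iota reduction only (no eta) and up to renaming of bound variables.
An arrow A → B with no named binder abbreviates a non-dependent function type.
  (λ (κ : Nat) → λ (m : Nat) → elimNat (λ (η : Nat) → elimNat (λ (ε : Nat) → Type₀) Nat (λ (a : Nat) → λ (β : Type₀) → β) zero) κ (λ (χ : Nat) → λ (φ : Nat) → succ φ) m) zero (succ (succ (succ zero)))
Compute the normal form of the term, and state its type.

reduced normal form:
  succ (succ (succ zero))
type:
  Nat


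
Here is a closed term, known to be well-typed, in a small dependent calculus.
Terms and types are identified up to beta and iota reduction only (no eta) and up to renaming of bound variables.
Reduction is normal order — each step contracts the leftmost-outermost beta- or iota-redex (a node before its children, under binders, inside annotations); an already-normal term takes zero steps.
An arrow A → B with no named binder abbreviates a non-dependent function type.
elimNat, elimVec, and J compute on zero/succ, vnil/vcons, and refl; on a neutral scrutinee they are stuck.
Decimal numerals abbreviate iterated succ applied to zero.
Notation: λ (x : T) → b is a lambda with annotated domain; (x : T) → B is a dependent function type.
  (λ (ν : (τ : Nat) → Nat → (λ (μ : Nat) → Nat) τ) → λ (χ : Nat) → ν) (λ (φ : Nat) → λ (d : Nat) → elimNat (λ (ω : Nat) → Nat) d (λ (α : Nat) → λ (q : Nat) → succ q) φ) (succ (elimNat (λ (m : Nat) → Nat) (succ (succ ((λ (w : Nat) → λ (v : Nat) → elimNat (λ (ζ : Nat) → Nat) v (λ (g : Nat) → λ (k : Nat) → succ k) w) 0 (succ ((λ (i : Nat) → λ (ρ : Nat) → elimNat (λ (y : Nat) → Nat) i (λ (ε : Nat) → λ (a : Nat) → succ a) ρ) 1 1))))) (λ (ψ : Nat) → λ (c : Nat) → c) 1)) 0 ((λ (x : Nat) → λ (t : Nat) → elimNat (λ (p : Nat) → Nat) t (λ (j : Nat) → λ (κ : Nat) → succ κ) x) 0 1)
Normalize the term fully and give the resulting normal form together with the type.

resulting normal form:
  1
inferred type:
  Nat
observation: 8 normal-order steps normalize the term, beginning with a beta-redex.


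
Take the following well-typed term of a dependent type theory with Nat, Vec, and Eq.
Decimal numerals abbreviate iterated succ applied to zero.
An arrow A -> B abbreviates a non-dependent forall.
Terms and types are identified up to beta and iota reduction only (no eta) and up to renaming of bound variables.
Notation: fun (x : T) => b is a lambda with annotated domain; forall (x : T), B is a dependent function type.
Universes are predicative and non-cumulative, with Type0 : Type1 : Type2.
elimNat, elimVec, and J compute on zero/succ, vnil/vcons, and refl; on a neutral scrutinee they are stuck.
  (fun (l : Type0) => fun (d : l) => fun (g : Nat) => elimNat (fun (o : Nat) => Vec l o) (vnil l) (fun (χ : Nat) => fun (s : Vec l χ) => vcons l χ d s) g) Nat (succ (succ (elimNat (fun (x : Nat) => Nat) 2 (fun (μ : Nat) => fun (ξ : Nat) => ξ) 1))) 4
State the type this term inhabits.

the term's type:
  Vec Nat 4


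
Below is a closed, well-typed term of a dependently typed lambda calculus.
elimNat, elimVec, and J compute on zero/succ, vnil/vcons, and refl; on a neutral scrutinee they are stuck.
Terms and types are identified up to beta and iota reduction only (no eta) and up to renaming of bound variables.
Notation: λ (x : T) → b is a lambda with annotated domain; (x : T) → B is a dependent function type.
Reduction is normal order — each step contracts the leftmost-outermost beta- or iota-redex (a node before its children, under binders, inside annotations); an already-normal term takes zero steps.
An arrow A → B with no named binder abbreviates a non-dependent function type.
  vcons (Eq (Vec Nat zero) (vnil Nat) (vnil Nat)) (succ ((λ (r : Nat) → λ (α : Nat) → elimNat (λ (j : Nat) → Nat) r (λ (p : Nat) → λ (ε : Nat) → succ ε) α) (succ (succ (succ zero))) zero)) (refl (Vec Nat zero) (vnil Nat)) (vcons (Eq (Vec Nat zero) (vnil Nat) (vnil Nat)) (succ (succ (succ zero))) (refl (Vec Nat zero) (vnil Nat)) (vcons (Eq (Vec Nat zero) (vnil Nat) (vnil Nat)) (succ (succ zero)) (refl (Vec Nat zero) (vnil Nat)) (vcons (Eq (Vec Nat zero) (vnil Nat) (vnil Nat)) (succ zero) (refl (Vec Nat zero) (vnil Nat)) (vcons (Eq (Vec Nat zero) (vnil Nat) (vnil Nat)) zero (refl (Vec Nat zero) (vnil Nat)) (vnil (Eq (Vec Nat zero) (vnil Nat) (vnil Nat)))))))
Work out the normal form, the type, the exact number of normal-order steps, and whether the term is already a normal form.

resulting normal form:
  vcons (Eq (Vec Nat zero) (vnil Nat) (vnil Nat)) (succ (succ (succ (succ zero)))) (refl (Vec Nat zero) (vnil Nat)) (vcons (Eq (Vec Nat zero) (vnil Nat) (vnil Nat)) (succ (succ (succ zero))) (refl (Vec Nat zero) (vnil Nat)) (vcons (Eq (Vec Nat zero) (vnil Nat) (vnil Nat)) (succ (succ zero)) (refl (Vec Nat zero) (vnil Nat)) (vcons (Eq (Vec Nat zero) (vnil Nat) (vnil Nat)) (succ zero) (refl (Vec Nat zero) (vnil Nat)) (vcons (Eq (Vec Nat zero) (vnil Nat) (vnil Nat)) zero (refl (Vec Nat zero) (vnil Nat)) (vnil (Eq (Vec Nat zero) (vnil Nat) (vnil Nat)))))))
the term's type:
  Vec (Eq (Vec Nat zero) (vnil Nat) (vnil Nat)) (succ (succ (succ (succ (succ zero)))))
steps to reach normal form (normal order): 3
term was already normal: no
first contracted redex: a beta-redex


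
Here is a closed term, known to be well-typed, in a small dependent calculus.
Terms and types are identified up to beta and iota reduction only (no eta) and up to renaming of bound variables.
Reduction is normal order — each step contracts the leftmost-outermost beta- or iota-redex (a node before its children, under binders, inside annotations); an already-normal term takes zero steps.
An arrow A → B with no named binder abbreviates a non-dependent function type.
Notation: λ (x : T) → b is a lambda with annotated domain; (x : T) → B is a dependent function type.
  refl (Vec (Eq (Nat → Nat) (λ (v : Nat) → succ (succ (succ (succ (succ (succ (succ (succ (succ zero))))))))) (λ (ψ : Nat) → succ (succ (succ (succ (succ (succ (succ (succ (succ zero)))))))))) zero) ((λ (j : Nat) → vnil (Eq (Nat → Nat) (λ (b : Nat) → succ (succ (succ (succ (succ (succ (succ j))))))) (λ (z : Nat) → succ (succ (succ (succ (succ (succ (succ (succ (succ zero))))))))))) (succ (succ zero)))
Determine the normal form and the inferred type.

normal form:
  refl (Vec (Eq (Nat → Nat) (λ (v : Nat) → succ (succ (succ (succ (succ (succ (succ (succ (succ zero))))))))) (λ (ψ : Nat) → succ (succ (succ (succ (succ (succ (succ (succ (succ zero)))))))))) zero) (vnil (Eq (Nat → Nat) (λ (j : Nat) → succ (succ (succ (succ (succ (succ (succ (succ (succ zero))))))))) (λ (b : Nat) → succ (succ (succ (succ (succ (succ (succ (succ (succ zero)))))))))))
inferred type:
  Eq (Vec (Eq (Nat → Nat) (λ (v : Nat) → succ (succ (succ (succ (succ (succ (succ (succ (succ zero))))))))) (λ (ψ : Nat) → succ (succ (succ (succ (succ (succ (succ (succ (succ zero)))))))))) zero) (vnil (Eq (Nat → Nat) (λ (j : Nat) → succ (succ (succ (succ (succ (succ (succ (succ (succ zero))))))))) (λ (b : Nat) → succ (succ (succ (succ (succ (succ (succ (succ (succ zero))))))))))) (vnil (Eq (Nat → Nat) (λ (z : Nat) → succ (succ (succ (succ (succ (succ (succ (succ (succ zero))))))))) (λ (α : Nat) → succ (succ (succ (succ (succ (succ (succ (succ (succ zero)))))))))))


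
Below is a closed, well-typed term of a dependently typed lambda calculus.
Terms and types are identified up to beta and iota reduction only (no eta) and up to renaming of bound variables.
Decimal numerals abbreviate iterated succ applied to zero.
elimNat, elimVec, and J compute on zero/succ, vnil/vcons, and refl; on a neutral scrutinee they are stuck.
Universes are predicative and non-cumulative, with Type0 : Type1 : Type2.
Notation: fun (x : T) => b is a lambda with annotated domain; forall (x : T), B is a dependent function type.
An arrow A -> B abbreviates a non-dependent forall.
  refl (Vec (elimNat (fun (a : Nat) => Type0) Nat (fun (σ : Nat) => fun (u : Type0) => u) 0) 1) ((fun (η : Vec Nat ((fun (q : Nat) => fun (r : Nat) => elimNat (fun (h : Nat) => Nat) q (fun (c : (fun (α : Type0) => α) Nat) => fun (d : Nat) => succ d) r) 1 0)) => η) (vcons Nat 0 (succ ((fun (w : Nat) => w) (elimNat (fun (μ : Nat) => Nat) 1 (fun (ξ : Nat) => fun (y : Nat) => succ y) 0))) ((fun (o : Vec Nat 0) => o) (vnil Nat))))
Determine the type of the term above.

type:
  Eq (Vec Nat 1) (vcons Nat 0 2 (vnil Nat)) (vcons Nat 0 2 (vnil Nat))


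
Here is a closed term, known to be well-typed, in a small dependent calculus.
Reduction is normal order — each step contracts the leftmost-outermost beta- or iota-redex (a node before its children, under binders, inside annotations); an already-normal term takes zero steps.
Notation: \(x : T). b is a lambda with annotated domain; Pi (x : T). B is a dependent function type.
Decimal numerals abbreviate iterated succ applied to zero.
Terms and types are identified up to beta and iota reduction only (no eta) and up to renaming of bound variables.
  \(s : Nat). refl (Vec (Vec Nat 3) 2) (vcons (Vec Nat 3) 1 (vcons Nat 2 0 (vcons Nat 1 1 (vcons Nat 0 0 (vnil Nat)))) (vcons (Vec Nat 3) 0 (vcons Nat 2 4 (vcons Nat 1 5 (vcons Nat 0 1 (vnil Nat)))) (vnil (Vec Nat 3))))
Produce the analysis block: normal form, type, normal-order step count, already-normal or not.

reduced normal form:
  \(s : Nat). refl (Vec (Vec Nat 3) 2) (vcons (Vec Nat 3) 1 (vcons Nat 2 0 (vcons Nat 1 1 (vcons Nat 0 0 (vnil Nat)))) (vcons (Vec Nat 3) 0 (vcons Nat 2 4 (vcons Nat 1 5 (vcons Nat 0 1 (vnil Nat)))) (vnil (Vec Nat 3))))
inferred type:
  Pi (s : Nat). Eq (Vec (Vec Nat 3) 2) (vcons (Vec Nat 3) 1 (vcons Nat 2 0 (vcons Nat 1 1 (vcons Nat 0 0 (vnil Nat)))) (vcons (Vec Nat 3) 0 (vcons Nat 2 4 (vcons Nat 1 5 (vcons Nat 0 1 (vnil Nat)))) (vnil (Vec Nat 3)))) (vcons (Vec Nat 3) 1 (vcons Nat 2 0 (vcons Nat 1 1 (vcons Nat 0 0 (vnil Nat)))) (vcons (Vec Nat 3) 0 (vcons Nat 2 4 (vcons Nat 1 5 (vcons Nat 0 1 (vnil Nat)))) (vnil (Vec Nat 3))))
normal-order step count: 0
already normal: yes


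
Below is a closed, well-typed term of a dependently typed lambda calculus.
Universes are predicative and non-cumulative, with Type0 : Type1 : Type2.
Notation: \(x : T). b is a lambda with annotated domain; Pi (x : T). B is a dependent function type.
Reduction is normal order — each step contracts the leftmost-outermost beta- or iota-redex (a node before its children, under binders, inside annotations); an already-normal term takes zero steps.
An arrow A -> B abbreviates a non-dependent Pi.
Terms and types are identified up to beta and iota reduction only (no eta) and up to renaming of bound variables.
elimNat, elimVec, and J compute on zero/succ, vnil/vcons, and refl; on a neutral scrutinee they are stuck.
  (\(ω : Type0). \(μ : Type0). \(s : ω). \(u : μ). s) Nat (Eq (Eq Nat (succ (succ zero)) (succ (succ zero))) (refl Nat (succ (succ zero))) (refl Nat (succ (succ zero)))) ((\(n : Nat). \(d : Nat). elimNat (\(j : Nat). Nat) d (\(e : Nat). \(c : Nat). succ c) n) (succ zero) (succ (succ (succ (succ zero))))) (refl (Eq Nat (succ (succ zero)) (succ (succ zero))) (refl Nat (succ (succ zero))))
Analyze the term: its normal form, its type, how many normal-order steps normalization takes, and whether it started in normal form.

resulting normal form:
  succ (succ (succ (succ (succ zero))))
inferred type:
  Nat
reduction steps (normal order): 10
term was already normal: no
first contracted redex: a beta-redex


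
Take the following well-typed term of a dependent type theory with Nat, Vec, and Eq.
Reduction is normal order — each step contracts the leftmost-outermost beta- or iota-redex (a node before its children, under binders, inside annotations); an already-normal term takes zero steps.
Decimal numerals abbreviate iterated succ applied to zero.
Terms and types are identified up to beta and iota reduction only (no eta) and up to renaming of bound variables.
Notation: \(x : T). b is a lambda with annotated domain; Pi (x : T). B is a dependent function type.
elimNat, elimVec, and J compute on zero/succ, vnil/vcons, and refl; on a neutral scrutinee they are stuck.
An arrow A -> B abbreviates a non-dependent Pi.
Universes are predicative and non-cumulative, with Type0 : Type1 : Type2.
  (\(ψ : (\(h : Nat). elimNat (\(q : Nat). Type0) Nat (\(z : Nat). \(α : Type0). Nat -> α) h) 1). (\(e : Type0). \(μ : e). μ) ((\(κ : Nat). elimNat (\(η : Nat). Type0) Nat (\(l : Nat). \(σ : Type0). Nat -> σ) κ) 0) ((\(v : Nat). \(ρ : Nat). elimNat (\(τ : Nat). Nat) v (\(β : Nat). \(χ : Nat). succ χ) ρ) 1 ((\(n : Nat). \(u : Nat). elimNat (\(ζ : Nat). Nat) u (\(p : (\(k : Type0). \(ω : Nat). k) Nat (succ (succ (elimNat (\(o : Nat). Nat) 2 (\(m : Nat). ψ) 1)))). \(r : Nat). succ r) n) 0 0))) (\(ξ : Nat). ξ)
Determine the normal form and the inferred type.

normal form:
  1
inferred type:
  Nat


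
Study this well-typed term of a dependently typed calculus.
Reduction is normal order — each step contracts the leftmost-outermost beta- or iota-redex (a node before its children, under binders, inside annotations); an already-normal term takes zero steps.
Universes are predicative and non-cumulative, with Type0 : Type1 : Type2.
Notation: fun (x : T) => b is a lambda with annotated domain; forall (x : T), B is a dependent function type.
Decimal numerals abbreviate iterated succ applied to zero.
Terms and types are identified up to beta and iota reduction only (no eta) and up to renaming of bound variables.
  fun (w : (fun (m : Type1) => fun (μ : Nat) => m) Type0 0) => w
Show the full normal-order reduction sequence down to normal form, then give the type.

reduction (normal order):
  fun (w : (fun (m : Type1) => fun (μ : Nat) => m) Type0 0) => w
  ~> fun (w : (fun (m : Nat) => Type0) 0) => w
  ~> fun (w : Type0) => w
the term's type:
  forall (w : Type0), Type0


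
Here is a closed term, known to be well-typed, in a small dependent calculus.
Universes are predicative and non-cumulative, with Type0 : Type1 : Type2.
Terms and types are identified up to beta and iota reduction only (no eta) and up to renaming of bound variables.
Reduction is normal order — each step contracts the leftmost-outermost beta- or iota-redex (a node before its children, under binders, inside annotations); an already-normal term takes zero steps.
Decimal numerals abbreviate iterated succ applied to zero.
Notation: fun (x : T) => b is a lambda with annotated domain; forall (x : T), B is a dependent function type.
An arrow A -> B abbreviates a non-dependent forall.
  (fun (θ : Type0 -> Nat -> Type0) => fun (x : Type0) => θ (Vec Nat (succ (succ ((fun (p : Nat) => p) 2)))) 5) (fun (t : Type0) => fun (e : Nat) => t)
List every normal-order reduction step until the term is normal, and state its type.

reduction (normal order):
  (fun (θ : Type0 -> Nat -> Type0) => fun (x : Type0) => θ (Vec Nat (succ (succ ((fun (p : Nat) => p) 2)))) 5) (fun (t : Type0) => fun (e : Nat) => t)
  ~> fun (θ : Type0) => (fun (x : Type0) => fun (p : Nat) => x) (Vec Nat (succ (succ ((fun (t : Nat) => t) 2)))) 5
  ~> fun (θ : Type0) => (fun (x : Nat) => Vec Nat (succ (succ ((fun (p : Nat) => p) 2)))) 5
  ~> fun (θ : Type0) => Vec Nat (succ (succ ((fun (x : Nat) => x) 2)))
  ~> fun (θ : Type0) => Vec Nat 4
type:
  Type0 -> Type0


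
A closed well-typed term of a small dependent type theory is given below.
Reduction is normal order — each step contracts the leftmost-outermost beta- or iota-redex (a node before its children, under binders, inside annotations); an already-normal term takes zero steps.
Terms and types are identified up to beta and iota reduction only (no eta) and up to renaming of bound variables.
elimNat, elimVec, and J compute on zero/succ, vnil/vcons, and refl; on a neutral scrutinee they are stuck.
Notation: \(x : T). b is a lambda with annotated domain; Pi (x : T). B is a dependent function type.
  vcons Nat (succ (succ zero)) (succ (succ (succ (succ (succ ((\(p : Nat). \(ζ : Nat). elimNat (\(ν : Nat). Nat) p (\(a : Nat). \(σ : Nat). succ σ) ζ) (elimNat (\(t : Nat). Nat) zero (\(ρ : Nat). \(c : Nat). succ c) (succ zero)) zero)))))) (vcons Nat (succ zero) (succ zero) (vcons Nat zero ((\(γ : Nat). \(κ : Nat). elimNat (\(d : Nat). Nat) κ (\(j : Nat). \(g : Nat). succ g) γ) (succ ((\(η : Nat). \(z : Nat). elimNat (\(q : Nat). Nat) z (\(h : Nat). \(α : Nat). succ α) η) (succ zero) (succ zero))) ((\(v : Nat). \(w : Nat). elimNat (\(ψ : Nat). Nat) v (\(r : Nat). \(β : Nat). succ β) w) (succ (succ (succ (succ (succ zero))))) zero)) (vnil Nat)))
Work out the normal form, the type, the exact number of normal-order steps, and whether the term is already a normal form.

reduced normal form:
  vcons Nat (succ (succ zero)) (succ (succ (succ (succ (succ (succ zero)))))) (vcons Nat (succ zero) (succ zero) (vcons Nat zero (succ (succ (succ (succ (succ (succ (succ (succ zero)))))))) (vnil Nat)))
inferred type:
  Vec Nat (succ (succ (succ zero)))
steps to reach normal form (normal order): 28
started in normal form: no
first contracted redex: a beta-redex


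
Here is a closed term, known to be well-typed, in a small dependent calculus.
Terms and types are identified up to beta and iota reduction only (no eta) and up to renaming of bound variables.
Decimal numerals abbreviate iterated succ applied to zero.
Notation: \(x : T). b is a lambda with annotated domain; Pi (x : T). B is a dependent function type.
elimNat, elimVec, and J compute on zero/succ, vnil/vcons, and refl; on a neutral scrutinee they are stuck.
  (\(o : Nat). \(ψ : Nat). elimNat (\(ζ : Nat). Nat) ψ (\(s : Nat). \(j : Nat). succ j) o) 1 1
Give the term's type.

inferred type:
  Nat


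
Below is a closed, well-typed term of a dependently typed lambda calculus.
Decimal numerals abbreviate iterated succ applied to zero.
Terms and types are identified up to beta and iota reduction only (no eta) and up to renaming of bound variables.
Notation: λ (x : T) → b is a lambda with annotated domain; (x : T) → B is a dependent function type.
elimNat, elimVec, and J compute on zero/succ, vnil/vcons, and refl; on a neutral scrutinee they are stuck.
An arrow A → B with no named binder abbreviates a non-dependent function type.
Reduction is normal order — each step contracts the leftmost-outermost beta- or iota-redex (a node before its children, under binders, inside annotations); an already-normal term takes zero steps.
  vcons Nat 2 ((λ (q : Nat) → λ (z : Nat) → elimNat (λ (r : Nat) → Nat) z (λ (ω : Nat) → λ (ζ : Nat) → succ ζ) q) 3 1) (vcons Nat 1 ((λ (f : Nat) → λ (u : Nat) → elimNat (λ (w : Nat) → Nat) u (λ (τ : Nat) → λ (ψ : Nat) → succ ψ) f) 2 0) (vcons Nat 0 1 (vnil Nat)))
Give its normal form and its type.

resulting normal form:
  vcons Nat 2 4 (vcons Nat 1 2 (vcons Nat 0 1 (vnil Nat)))
the term's type:
  Vec Nat 3


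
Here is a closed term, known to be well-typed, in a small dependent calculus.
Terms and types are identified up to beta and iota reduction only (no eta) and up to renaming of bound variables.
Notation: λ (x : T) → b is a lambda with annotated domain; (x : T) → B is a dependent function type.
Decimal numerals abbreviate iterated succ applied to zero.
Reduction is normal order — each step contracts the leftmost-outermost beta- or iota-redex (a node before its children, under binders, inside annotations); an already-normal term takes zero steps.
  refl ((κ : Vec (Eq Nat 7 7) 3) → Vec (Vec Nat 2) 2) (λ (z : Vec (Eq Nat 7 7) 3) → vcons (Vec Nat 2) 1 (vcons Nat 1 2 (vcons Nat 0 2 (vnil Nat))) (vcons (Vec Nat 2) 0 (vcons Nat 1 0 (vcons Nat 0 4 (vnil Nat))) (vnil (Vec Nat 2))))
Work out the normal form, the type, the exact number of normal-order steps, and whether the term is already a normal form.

resulting normal form:
  refl ((κ : Vec (Eq Nat 7 7) 3) → Vec (Vec Nat 2) 2) (λ (z : Vec (Eq Nat 7 7) 3) → vcons (Vec Nat 2) 1 (vcons Nat 1 2 (vcons Nat 0 2 (vnil Nat))) (vcons (Vec Nat 2) 0 (vcons Nat 1 0 (vcons Nat 0 4 (vnil Nat))) (vnil (Vec Nat 2))))
the term's type:
  Eq ((κ : Vec (Eq Nat 7 7) 3) → Vec (Vec Nat 2) 2) (λ (z : Vec (Eq Nat 7 7) 3) → vcons (Vec Nat 2) 1 (vcons Nat 1 2 (vcons Nat 0 2 (vnil Nat))) (vcons (Vec Nat 2) 0 (vcons Nat 1 0 (vcons Nat 0 4 (vnil Nat))) (vnil (Vec Nat 2)))) (λ (k : Vec (Eq Nat 7 7) 3) → vcons (Vec Nat 2) 1 (vcons Nat 1 2 (vcons Nat 0 2 (vnil Nat))) (vcons (Vec Nat 2) 0 (vcons Nat 1 0 (vcons Nat 0 4 (vnil Nat))) (vnil (Vec Nat 2))))
reduction steps (normal order): 0
started in normal form: yes


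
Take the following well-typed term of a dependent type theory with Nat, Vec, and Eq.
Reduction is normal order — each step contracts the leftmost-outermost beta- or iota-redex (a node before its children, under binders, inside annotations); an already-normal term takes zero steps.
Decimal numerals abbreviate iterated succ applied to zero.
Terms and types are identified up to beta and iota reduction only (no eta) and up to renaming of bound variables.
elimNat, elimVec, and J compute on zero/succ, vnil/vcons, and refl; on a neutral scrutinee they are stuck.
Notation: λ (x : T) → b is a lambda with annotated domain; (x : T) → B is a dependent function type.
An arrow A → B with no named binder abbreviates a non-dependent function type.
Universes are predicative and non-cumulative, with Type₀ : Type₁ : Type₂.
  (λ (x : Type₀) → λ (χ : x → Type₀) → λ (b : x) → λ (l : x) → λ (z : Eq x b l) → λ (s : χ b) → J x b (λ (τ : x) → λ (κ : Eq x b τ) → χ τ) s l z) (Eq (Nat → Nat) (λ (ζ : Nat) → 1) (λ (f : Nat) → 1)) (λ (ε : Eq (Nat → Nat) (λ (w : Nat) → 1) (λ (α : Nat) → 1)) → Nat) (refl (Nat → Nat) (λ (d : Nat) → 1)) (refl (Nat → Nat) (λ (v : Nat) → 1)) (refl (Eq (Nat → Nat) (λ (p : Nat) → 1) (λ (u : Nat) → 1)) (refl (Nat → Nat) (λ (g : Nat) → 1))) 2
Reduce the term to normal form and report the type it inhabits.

resulting normal form:
  2
the term's type:
  Nat
observation: the leftmost-outermost redex is a beta-redex, and normalization takes 7 steps.


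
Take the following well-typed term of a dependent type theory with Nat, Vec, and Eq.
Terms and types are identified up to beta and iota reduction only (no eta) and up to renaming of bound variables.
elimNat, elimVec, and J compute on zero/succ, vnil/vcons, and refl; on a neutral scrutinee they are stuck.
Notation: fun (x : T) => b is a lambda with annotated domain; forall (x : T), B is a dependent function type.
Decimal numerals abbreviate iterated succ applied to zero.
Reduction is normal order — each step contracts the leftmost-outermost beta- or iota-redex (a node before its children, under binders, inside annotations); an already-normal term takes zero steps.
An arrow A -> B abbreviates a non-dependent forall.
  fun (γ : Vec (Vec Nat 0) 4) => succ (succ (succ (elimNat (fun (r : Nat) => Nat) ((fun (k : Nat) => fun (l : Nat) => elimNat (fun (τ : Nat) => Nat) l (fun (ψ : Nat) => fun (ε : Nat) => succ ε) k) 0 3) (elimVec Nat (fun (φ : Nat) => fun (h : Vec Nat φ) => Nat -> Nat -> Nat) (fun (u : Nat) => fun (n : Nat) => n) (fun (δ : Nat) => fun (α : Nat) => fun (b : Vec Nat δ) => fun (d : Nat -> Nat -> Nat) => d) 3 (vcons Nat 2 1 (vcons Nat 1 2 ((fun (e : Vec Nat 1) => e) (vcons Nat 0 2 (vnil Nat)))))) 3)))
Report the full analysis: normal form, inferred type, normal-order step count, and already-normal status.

reduced normal form:
  fun (γ : Vec (Vec Nat 0) 4) => 6
the term's type:
  Vec (Vec Nat 0) 4 -> Nat
normal-order step count: 64
already normal: no
first contracted redex: an elimNat iota-redex


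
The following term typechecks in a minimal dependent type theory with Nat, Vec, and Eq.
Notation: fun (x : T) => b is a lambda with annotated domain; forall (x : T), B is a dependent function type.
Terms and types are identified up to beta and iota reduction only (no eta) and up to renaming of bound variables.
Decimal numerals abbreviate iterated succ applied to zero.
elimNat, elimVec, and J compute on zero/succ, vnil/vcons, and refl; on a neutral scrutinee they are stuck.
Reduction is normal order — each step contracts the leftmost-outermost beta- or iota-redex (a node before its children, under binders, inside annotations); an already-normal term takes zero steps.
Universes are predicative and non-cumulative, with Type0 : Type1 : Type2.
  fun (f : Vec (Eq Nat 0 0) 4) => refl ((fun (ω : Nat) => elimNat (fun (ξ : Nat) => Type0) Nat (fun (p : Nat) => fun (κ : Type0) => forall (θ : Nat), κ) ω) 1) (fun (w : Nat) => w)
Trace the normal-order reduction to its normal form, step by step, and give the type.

reduction (normal order):
  fun (f : Vec (Eq Nat 0 0) 4) => refl ((fun (ω : Nat) => elimNat (fun (ξ : Nat) => Type0) Nat (fun (p : Nat) => fun (κ : Type0) => forall (θ : Nat), κ) ω) 1) (fun (w : Nat) => w)
  ~> fun (f : Vec (Eq Nat 0 0) 4) => refl (elimNat (fun (ω : Nat) => Type0) Nat (fun (ξ : Nat) => fun (p : Type0) => forall (κ : Nat), p) 1) (fun (θ : Nat) => θ)
  ~> fun (f : Vec (Eq Nat 0 0) 4) => refl ((fun (ω : Nat) => fun (ξ : Type0) => forall (p : Nat), ξ) 0 (elimNat (fun (κ : Nat) => Type0) Nat (fun (θ : Nat) => fun (w : Type0) => forall (c : Nat), w) 0)) (fun (χ : Nat) => χ)
  ~> fun (f : Vec (Eq Nat 0 0) 4) => refl ((fun (ω : Type0) => forall (ξ : Nat), ω) (elimNat (fun (p : Nat) => Type0) Nat (fun (κ : Nat) => fun (θ : Type0) => forall (w : Nat), θ) 0)) (fun (c : Nat) => c)
  ~> fun (f : Vec (Eq Nat 0 0) 4) => refl (forall (ω : Nat), elimNat (fun (ξ : Nat) => Type0) Nat (fun (p : Nat) => fun (κ : Type0) => forall (θ : Nat), κ) 0) (fun (w : Nat) => w)
  ~> fun (f : Vec (Eq Nat 0 0) 4) => refl (forall (ω : Nat), Nat) (fun (ξ : Nat) => ξ)
inferred type:
  forall (f : Vec (Eq Nat 0 0) 4), Eq (forall (ω : Nat), Nat) (fun (ξ : Nat) => ξ) (fun (p : Nat) => p)


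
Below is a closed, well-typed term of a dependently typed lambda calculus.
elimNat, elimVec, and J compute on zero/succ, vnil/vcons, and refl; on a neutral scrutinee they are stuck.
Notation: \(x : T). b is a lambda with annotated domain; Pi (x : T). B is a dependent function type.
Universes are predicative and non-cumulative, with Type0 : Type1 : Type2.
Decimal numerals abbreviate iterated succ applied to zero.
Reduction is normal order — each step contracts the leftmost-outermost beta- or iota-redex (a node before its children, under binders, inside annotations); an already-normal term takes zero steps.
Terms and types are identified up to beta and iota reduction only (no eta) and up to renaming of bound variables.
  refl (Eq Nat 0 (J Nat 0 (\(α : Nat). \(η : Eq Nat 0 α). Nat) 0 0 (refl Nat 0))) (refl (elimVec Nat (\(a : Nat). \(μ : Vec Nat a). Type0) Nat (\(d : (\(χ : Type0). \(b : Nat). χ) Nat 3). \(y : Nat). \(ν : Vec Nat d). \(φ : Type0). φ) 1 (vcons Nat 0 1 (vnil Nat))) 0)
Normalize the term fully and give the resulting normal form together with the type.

reduced normal form:
  refl (Eq Nat 0 0) (refl Nat 0)
type:
  Eq (Eq Nat 0 0) (refl Nat 0) (refl Nat 0)
observation: 7 normal-order steps normalize the term, beginning with a J iota-redex.
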